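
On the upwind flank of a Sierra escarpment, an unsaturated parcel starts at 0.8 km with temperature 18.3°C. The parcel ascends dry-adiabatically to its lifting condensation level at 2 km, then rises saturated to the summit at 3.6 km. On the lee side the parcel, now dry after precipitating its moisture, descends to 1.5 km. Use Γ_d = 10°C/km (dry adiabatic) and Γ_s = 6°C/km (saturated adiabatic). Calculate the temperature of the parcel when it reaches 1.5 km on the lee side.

17.7°C

From 800 m to 2000 m (dry): cools by 10 × 1.2 = 12°C, giving 6.3°C.
From 2000 m to 3600 m (saturated): cools by 6 × 1.6 = 9.6°C, giving -3.3°C.
From 3600 m to 1500 m (dry descent): warms by 10 × 2.1 = 21°C, giving 17.7°C.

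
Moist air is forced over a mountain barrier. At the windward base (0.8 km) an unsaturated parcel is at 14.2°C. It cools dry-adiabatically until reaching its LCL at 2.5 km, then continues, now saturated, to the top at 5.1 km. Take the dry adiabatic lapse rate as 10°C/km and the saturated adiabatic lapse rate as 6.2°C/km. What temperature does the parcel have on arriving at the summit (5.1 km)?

-18.92°C

Dry to 2500 m: -10 × 1.7 km = -17°C, so T = -2.8°C.
Saturated to 5100 m: -6.2 × 2.6 km = -16.12°C, so T = -18.92°C.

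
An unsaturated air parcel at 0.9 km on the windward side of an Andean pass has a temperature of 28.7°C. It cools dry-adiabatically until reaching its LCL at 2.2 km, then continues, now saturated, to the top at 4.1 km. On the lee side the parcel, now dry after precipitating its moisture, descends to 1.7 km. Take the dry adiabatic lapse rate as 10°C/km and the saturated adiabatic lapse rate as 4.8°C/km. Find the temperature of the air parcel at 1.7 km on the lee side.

30.58°C

From 900 m to 2200 m (dry): cools by 10 × 1.3 = 13°C, giving 15.7°C.
From 2200 m to 4100 m (saturated): cools by 4.8 × 1.9 = 9.12°C, giving 6.58°C.
From 4100 m to 1700 m (dry descent): warms by 10 × 2.4 = 24°C, giving 30.58°C.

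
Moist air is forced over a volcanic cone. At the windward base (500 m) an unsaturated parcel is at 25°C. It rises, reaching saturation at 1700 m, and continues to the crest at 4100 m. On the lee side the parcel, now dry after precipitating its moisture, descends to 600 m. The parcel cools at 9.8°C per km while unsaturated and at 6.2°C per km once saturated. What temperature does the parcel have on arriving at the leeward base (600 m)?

32.66°C

500–1700 m, dry: Δz = 1.2 km ⇒ ΔT = -11.76°C; T = 13.24°C
1700–4100 m, saturated: Δz = 2.4 km ⇒ ΔT = -14.88°C; T = -1.64°C
4100–600 m, dry descent: Δz = 3.5 km ⇒ ΔT = +34.3°C; T = 32.66°C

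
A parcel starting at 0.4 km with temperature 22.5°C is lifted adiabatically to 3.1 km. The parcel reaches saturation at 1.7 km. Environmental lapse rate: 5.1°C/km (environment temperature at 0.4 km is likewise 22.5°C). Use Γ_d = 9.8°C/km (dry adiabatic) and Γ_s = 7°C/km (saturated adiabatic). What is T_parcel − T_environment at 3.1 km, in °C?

-8.77°C (parcel cooler than environment)

Parcel:
  From 400 m to 1700 m (dry): cools by 9.8 × 1.3 = 12.74°C, giving 9.76°C.
  From 1700 m to 3100 m (saturated): cools by 7 × 1.4 = 9.8°C, giving -0.04°C.
Environment:
  From 400 m to 3100 m (environment): cools by 5.1 × 2.7 = 13.77°C, giving 8.73°C.
T_parcel − T_env = -0.04 − 8.73 = -8.77°C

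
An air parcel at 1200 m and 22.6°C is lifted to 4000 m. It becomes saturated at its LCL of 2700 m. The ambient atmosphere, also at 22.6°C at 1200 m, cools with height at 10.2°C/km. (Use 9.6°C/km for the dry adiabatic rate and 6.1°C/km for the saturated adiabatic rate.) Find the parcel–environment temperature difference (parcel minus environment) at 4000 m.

+6.23°C (parcel warmer than environment)

Parcel:
  From 1200 m to 2700 m (dry): cools by 9.6 × 1.5 = 14.4°C, giving 8.2°C.
  From 2700 m to 4000 m (saturated): cools by 6.1 × 1.3 = 7.93°C, giving 0.27°C.
Environment:
  From 1200 m to 4000 m (environment): cools by 10.2 × 2.8 = 28.56°C, giving -5.96°C.
T_parcel − T_env = 0.27 − (-5.96) = +6.23°C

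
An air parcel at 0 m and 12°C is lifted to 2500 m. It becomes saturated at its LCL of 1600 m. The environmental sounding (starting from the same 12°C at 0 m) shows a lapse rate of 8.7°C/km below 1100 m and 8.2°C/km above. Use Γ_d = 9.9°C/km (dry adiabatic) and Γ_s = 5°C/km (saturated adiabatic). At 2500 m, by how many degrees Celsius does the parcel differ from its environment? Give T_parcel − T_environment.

+0.71°C (parcel warmer than environment)

Parcel:
  From 0 m to 1600 m (dry): cools by 9.9 × 1.6 = 15.84°C, giving -3.84°C.
  From 1600 m to 2500 m (saturated): cools by 5 × 0.9 = 4.5°C, giving -8.34°C.
Environment:
  From 0 m to 1100 m (environment, lower layer): cools by 8.7 × 1.1 = 9.57°C, giving 2.43°C.
  From 1100 m to 2500 m (environment, upper layer): cools by 8.2 × 1.4 = 11.48°C, giving -9.05°C.
T_parcel − T_env = -8.34 − (-9.05) = +0.71°C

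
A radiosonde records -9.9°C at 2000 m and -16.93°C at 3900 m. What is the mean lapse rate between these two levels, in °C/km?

3.7°C/km

Γ = −ΔT/Δz = (-9.9 − (-16.93)) / (3900 − 2000) m
  = 7.03°C / 1.9 km = 3.7°C/km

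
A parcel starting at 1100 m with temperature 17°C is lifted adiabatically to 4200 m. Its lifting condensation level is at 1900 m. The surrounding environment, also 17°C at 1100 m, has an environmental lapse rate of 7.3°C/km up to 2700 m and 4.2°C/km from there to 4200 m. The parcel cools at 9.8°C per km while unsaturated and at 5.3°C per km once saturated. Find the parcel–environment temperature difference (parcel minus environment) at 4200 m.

Parcel:
  From 1100 m to 1900 m (dry): cools by 9.8 × 0.8 = 7.84°C, giving 9.16°C.
  From 1900 m to 4200 m (saturated): cools by 5.3 × 2.3 = 12.19°C, giving -3.03°C.
Environment:
  From 1100 m to 2700 m (environment, lower layer): cools by 7.3 × 1.6 = 11.68°C, giving 5.32°C.
  From 2700 m to 4200 m (environment, upper layer): cools by 4.2 × 1.5 = 6.3°C, giving -0.98°C.
T_parcel − T_env = -3.03 − (-0.98) = -2.05°C

-2.05°C (parcel cooler than environment)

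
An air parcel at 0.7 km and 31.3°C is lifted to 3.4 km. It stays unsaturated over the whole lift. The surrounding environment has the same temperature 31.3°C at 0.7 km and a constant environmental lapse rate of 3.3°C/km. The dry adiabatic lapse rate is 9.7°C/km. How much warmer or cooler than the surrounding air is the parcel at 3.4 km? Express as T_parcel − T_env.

Parcel:
  From 700 m to 3400 m (dry): cools by 9.7 × 2.7 = 26.19°C, giving 5.11°C.
Environment:
  From 700 m to 3400 m (environment): cools by 3.3 × 2.7 = 8.91°C, giving 22.39°C.
T_parcel − T_env = 5.11 − 22.39 = -17.28°C

-17.28°C (parcel cooler than environment)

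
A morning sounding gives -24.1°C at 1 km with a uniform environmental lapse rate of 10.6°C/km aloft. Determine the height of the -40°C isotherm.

Height above start = (-24.1 − (-40)) / 10.6 = 1.5 km
Altitude = 1000 m + 1500 m = 2500 m

2.5 km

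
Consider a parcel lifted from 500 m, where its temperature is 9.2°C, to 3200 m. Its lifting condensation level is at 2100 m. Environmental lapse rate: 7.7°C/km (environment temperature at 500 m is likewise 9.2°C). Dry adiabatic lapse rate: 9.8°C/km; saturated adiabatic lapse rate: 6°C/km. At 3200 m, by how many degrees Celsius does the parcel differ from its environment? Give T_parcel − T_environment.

Parcel:
  From 500 m to 2100 m (dry): cools by 9.8 × 1.6 = 15.68°C, giving -6.48°C.
  From 2100 m to 3200 m (saturated): cools by 6 × 1.1 = 6.6°C, giving -13.08°C.
Environment:
  From 500 m to 3200 m (environment): cools by 7.7 × 2.7 = 20.79°C, giving -11.59°C.
T_parcel − T_env = -13.08 − (-11.59) = -1.49°C

-1.49°C (parcel cooler than environment)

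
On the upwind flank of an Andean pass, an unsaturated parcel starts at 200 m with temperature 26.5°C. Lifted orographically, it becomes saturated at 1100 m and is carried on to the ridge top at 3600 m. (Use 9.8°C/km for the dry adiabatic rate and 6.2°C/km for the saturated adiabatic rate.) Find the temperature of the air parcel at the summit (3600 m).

200–1100 m, dry: Δz = 0.9 km ⇒ ΔT = -8.82°C; T = 17.68°C
1100–3600 m, saturated: Δz = 2.5 km ⇒ ΔT = -15.5°C; T = 2.18°C

2.18°C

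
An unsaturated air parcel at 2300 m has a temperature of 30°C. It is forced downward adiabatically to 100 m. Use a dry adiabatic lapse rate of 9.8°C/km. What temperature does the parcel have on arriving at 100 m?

51.56°C

2300 → 100 m (dry adiabatic, 9.8°C/km): ΔT = +9.8 × 2.2 = +21.56°C → T = 51.56°C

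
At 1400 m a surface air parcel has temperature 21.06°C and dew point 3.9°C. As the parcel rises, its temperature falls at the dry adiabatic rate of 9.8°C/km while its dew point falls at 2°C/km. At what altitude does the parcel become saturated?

3600 m

T and T_d converge at 9.8 − 2 = 7.8°C per km
Height above start = (21.06 − 3.9) / 7.8 = 2.2 km
LCL altitude = 1400 m + 2200 m = 3600 m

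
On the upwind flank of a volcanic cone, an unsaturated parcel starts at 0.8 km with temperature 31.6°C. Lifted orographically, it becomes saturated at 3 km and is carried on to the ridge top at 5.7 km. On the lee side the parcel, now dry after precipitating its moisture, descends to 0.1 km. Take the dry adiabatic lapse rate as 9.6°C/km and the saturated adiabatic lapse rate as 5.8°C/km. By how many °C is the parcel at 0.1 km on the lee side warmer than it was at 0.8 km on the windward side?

+16.98°C

800 → 3000 m (dry, 9.6°C/km): ΔT = -9.6 × 2.2 = -21.12°C → T = 10.48°C
3000 → 5700 m (saturated, 5.8°C/km): ΔT = -5.8 × 2.7 = -15.66°C → T = -5.18°C
5700 → 100 m (dry descent, 9.6°C/km): ΔT = +9.6 × 5.6 = +53.76°C → T = 48.58°C
Net change vs windward start: 48.58 − 31.6 = +16.98°C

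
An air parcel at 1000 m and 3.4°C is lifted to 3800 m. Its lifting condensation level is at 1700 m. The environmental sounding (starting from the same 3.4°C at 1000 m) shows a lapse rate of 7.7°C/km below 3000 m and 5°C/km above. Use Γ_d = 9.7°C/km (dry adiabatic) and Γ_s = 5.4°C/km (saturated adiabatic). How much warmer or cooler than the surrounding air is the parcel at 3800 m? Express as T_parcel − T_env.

Parcel:
  1000–1700 m, dry: Δz = 0.7 km ⇒ ΔT = -6.79°C; T = -3.39°C
  1700–3800 m, saturated: Δz = 2.1 km ⇒ ΔT = -11.34°C; T = -14.73°C
Environment:
  1000–3000 m, environment, lower layer: Δz = 2 km ⇒ ΔT = -15.4°C; T = -12°C
  3000–3800 m, environment, upper layer: Δz = 0.8 km ⇒ ΔT = -4°C; T = -16°C
T_parcel − T_env = -14.73 − (-16) = +1.27°C

+1.27°C (parcel warmer than environment)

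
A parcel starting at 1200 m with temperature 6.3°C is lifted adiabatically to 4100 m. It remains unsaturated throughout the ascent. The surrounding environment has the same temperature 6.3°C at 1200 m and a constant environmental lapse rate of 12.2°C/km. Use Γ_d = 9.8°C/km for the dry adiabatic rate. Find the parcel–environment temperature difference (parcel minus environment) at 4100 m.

+6.96°C (parcel warmer than environment)

Parcel:
  From 1200 m to 4100 m (dry): cools by 9.8 × 2.9 = 28.42°C, giving -22.12°C.
Environment:
  From 1200 m to 4100 m (environment): cools by 12.2 × 2.9 = 35.38°C, giving -29.08°C.
T_parcel − T_env = -22.12 − (-29.08) = +6.96°C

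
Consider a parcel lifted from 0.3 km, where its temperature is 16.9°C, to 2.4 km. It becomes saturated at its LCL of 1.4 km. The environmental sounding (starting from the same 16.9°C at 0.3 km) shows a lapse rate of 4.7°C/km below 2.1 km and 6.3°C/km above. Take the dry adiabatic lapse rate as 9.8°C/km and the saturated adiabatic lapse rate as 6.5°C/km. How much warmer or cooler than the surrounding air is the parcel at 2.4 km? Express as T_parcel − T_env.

Parcel:
  From 300 m to 1400 m (dry): cools by 9.8 × 1.1 = 10.78°C, giving 6.12°C.
  From 1400 m to 2400 m (saturated): cools by 6.5 × 1 = 6.5°C, giving -0.38°C.
Environment:
  From 300 m to 2100 m (environment, lower layer): cools by 4.7 × 1.8 = 8.46°C, giving 8.44°C.
  From 2100 m to 2400 m (environment, upper layer): cools by 6.3 × 0.3 = 1.89°C, giving 6.55°C.
T_parcel − T_env = -0.38 − 6.55 = -6.93°C

-6.93°C (parcel cooler than environment)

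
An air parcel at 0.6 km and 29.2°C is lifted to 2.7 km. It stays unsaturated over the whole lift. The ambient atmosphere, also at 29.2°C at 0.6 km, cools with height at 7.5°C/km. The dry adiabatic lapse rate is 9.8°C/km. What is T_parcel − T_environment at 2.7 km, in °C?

-4.83°C (parcel cooler than environment)

Parcel:
  From 600 m to 2700 m (dry): cools by 9.8 × 2.1 = 20.58°C, giving 8.62°C.
Environment:
  From 600 m to 2700 m (environment): cools by 7.5 × 2.1 = 15.75°C, giving 13.45°C.
T_parcel − T_env = 8.62 − 13.45 = -4.83°C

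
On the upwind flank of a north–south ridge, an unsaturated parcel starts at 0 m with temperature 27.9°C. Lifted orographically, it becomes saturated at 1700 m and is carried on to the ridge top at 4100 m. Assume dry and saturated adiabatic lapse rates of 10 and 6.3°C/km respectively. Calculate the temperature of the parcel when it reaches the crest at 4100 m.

-4.22°C

From 0 m to 1700 m (dry): cools by 10 × 1.7 = 17°C, giving 10.9°C.
From 1700 m to 4100 m (saturated): cools by 6.3 × 2.4 = 15.12°C, giving -4.22°C.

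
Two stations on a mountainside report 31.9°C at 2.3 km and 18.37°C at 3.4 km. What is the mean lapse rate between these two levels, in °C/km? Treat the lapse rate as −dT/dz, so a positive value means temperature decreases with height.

12.3°C/km

Γ = −ΔT/Δz = (31.9 − 18.37) / (3400 − 2300) m
  = 13.53°C / 1.1 km = 12.3°C/km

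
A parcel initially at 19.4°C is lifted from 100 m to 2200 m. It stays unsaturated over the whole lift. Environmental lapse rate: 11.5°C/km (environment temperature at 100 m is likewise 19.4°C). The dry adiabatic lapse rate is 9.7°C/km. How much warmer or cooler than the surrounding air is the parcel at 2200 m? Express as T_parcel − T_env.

+3.78°C (parcel warmer than environment)

Parcel:
  Dry to 2200 m: -9.7 × 2.1 km = -20.37°C, so T = -0.97°C.
Environment:
  Environment to 2200 m: -11.5 × 2.1 km = -24.15°C, so T = -4.75°C.
T_parcel − T_env = -0.97 − (-4.75) = +3.78°C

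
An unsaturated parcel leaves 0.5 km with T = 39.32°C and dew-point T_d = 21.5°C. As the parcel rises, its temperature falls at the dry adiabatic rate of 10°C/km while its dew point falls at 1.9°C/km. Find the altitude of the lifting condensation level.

2.7 km

T and T_d converge at 10 − 1.9 = 8.1°C per km
Height above start = (39.32 − 21.5) / 8.1 = 2.2 km
LCL altitude = 500 m + 2200 m = 2700 m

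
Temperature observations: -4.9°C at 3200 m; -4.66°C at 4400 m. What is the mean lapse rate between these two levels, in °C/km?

-0.2°C/km

Γ = −ΔT/Δz = (-4.9 − (-4.66)) / (4400 − 3200) m
  = -0.24°C / 1.2 km = -0.2°C/km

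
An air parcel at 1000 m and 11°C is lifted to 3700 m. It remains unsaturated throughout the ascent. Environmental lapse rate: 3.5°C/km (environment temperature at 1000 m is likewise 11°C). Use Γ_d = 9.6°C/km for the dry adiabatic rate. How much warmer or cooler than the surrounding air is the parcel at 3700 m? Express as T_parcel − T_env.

Parcel:
  Dry to 3700 m: -9.6 × 2.7 km = -25.92°C, so T = -14.92°C.
Environment:
  Environment to 3700 m: -3.5 × 2.7 km = -9.45°C, so T = 1.55°C.
T_parcel − T_env = -14.92 − 1.55 = -16.47°C

-16.47°C (parcel cooler than environment)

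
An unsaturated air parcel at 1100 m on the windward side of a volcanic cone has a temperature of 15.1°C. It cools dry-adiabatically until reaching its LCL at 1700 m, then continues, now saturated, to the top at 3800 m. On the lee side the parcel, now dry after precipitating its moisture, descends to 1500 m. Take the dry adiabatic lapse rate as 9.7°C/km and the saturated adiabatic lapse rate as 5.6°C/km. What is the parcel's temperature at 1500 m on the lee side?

1100–1700 m, dry: Δz = 0.6 km ⇒ ΔT = -5.82°C; T = 9.28°C
1700–3800 m, saturated: Δz = 2.1 km ⇒ ΔT = -11.76°C; T = -2.48°C
3800–1500 m, dry descent: Δz = 2.3 km ⇒ ΔT = +22.31°C; T = 19.83°C

19.83°C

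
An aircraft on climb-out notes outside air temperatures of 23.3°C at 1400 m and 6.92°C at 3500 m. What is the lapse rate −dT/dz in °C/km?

Γ = −ΔT/Δz = (23.3 − 6.92) / (3500 − 1400) m
  = 16.38°C / 2.1 km = 7.8°C/km

7.8°C/km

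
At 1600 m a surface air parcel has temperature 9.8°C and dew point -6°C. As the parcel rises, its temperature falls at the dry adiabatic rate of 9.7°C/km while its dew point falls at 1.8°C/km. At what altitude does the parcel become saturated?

T and T_d converge at 9.7 − 1.8 = 7.9°C per km
Height above start = (9.8 − (-6)) / 7.9 = 2 km
LCL altitude = 1600 m + 2000 m = 3600 m

3600 m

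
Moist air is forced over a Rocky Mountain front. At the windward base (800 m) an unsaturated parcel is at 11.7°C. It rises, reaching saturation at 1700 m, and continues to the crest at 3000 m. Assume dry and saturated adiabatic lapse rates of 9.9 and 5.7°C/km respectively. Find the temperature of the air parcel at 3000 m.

800–1700 m, dry: Δz = 0.9 km ⇒ ΔT = -8.91°C; T = 2.79°C
1700–3000 m, saturated: Δz = 1.3 km ⇒ ΔT = -7.41°C; T = -4.62°C

-4.62°C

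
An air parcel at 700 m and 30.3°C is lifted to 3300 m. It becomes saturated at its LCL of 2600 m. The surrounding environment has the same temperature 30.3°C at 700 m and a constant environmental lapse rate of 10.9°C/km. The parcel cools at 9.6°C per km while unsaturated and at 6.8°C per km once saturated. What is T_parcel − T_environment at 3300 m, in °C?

+5.34°C (parcel warmer than environment)

Parcel:
  From 700 m to 2600 m (dry): cools by 9.6 × 1.9 = 18.24°C, giving 12.06°C.
  From 2600 m to 3300 m (saturated): cools by 6.8 × 0.7 = 4.76°C, giving 7.3°C.
Environment:
  From 700 m to 3300 m (environment): cools by 10.9 × 2.6 = 28.34°C, giving 1.96°C.
T_parcel − T_env = 7.3 − 1.96 = +5.34°C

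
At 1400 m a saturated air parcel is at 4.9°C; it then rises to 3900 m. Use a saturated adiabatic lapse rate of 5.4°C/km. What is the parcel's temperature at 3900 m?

From 1400 m to 3900 m (saturated adiabatic): cools by 5.4 × 2.5 = 13.5°C, giving -8.6°C.

-8.6°C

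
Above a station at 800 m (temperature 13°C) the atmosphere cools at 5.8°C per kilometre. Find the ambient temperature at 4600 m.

-9.04°C

800 → 4600 m (environmental, 5.8°C/km): ΔT = -5.8 × 3.8 = -22.04°C → T = -9.04°C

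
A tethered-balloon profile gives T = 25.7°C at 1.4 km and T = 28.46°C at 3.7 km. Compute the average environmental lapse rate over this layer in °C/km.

-1.2°C/km

Γ = −ΔT/Δz = (25.7 − 28.46) / (3700 − 1400) m
  = -2.76°C / 2.3 km = -1.2°C/km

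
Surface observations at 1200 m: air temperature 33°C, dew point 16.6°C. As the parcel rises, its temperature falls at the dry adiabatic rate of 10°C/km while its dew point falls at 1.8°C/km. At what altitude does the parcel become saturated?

3200 m

T and T_d converge at 10 − 1.8 = 8.2°C per km
Height above start = (33 − 16.6) / 8.2 = 2 km
LCL altitude = 1200 m + 2000 m = 3200 m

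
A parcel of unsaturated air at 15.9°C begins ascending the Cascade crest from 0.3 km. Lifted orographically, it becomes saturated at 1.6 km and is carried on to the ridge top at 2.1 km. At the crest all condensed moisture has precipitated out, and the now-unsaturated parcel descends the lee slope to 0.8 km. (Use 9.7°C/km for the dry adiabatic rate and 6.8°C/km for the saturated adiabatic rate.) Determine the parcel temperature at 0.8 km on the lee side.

12.5°C

From 300 m to 1600 m (dry): cools by 9.7 × 1.3 = 12.61°C, giving 3.29°C.
From 1600 m to 2100 m (saturated): cools by 6.8 × 0.5 = 3.4°C, giving -0.11°C.
From 2100 m to 800 m (dry descent): warms by 9.7 × 1.3 = 12.61°C, giving 12.5°C.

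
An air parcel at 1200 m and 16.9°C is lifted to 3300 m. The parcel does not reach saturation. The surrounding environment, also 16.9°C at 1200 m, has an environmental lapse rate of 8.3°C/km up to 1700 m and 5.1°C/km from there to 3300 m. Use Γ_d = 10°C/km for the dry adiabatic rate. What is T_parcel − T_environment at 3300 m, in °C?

Parcel:
  1200 → 3300 m (dry, 10°C/km): ΔT = -10 × 2.1 = -21°C → T = -4.1°C
Environment:
  1200 → 1700 m (environment, lower layer, 8.3°C/km): ΔT = -8.3 × 0.5 = -4.15°C → T = 12.75°C
  1700 → 3300 m (environment, upper layer, 5.1°C/km): ΔT = -5.1 × 1.6 = -8.16°C → T = 4.59°C
T_parcel − T_env = -4.1 − 4.59 = -8.69°C

-8.69°C (parcel cooler than environment)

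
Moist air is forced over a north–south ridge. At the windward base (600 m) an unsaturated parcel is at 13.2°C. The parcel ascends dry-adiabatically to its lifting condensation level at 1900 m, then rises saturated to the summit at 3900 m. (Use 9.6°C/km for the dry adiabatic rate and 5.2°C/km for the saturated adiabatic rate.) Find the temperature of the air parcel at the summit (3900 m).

-9.68°C

600–1900 m, dry: Δz = 1.3 km ⇒ ΔT = -12.48°C; T = 0.72°C
1900–3900 m, saturated: Δz = 2 km ⇒ ΔT = -10.4°C; T = -9.68°C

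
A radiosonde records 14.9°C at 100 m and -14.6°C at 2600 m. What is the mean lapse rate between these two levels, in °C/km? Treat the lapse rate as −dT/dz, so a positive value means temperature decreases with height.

11.8°C/km

Γ = −ΔT/Δz = (14.9 − (-14.6)) / (2600 − 100) m
  = 29.5°C / 2.5 km = 11.8°C/km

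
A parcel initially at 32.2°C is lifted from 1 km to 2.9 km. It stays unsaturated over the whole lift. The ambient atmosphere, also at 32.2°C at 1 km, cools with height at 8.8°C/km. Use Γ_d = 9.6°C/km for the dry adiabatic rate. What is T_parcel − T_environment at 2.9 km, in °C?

-1.52°C (parcel cooler than environment)

Parcel:
  Dry to 2900 m: -9.6 × 1.9 km = -18.24°C, so T = 13.96°C.
Environment:
  Environment to 2900 m: -8.8 × 1.9 km = -16.72°C, so T = 15.48°C.
T_parcel − T_env = 13.96 − 15.48 = -1.52°C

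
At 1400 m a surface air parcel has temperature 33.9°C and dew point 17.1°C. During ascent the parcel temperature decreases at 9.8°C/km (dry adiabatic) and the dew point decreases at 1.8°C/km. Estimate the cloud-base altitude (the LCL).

T and T_d converge at 9.8 − 1.8 = 8°C per km
Height above start = (33.9 − 17.1) / 8 = 2.1 km
LCL altitude = 1400 m + 2100 m = 3500 m

3500 m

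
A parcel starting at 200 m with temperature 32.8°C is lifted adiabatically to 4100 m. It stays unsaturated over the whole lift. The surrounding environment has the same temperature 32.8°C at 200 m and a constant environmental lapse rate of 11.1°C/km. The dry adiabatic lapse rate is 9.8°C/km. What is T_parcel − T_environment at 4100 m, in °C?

Parcel:
  Dry to 4100 m: -9.8 × 3.9 km = -38.22°C, so T = -5.42°C.
Environment:
  Environment to 4100 m: -11.1 × 3.9 km = -43.29°C, so T = -10.49°C.
T_parcel − T_env = -5.42 − (-10.49) = +5.07°C

+5.07°C (parcel warmer than environment)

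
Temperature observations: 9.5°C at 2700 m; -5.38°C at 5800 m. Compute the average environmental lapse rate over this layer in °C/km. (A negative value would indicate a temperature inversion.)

4.8°C/km

Γ = −ΔT/Δz = (9.5 − (-5.38)) / (5800 − 2700) m
  = 14.88°C / 3.1 km = 4.8°C/km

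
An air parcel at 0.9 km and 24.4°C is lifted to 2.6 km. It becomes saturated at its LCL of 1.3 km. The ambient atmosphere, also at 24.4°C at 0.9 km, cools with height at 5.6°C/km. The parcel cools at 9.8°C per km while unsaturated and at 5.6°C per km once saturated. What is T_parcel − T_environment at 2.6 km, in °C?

Parcel:
  900 → 1300 m (dry, 9.8°C/km): ΔT = -9.8 × 0.4 = -3.92°C → T = 20.48°C
  1300 → 2600 m (saturated, 5.6°C/km): ΔT = -5.6 × 1.3 = -7.28°C → T = 13.2°C
Environment:
  900 → 2600 m (environment, 5.6°C/km): ΔT = -5.6 × 1.7 = -9.52°C → T = 14.88°C
T_parcel − T_env = 13.2 − 14.88 = -1.68°C

-1.68°C (parcel cooler than environment)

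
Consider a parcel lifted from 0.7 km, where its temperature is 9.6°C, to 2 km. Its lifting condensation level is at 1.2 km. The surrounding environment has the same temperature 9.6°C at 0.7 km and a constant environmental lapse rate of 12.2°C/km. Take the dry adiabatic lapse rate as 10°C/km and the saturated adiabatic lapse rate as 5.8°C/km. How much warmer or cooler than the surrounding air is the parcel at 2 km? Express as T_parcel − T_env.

Parcel:
  Dry to 1200 m: -10 × 0.5 km = -5°C, so T = 4.6°C.
  Saturated to 2000 m: -5.8 × 0.8 km = -4.64°C, so T = -0.04°C.
Environment:
  Environment to 2000 m: -12.2 × 1.3 km = -15.86°C, so T = -6.26°C.
T_parcel − T_env = -0.04 − (-6.26) = +6.22°C

+6.22°C (parcel warmer than environment)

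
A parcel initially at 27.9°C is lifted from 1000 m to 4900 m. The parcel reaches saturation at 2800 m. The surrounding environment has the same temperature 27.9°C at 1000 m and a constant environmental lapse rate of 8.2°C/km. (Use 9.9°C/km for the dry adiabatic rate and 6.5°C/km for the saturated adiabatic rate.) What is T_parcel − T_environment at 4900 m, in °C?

+0.51°C (parcel warmer than environment)

Parcel:
  1000 → 2800 m (dry, 9.9°C/km): ΔT = -9.9 × 1.8 = -17.82°C → T = 10.08°C
  2800 → 4900 m (saturated, 6.5°C/km): ΔT = -6.5 × 2.1 = -13.65°C → T = -3.57°C
Environment:
  1000 → 4900 m (environment, 8.2°C/km): ΔT = -8.2 × 3.9 = -31.98°C → T = -4.08°C
T_parcel − T_env = -3.57 − (-4.08) = +0.51°C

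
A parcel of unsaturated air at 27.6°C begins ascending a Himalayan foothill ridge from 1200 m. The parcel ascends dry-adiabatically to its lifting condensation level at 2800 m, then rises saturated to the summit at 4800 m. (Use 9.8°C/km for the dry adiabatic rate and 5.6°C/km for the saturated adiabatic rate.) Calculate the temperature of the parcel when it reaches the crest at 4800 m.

0.72°C

1200 → 2800 m (dry, 9.8°C/km): ΔT = -9.8 × 1.6 = -15.68°C → T = 11.92°C
2800 → 4800 m (saturated, 5.6°C/km): ΔT = -5.6 × 2 = -11.2°C → T = 0.72°C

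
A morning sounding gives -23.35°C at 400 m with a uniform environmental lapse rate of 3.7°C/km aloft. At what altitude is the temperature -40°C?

Height above start = (-23.35 − (-40)) / 3.7 = 4.5 km
Altitude = 400 m + 4500 m = 4900 m

4900 m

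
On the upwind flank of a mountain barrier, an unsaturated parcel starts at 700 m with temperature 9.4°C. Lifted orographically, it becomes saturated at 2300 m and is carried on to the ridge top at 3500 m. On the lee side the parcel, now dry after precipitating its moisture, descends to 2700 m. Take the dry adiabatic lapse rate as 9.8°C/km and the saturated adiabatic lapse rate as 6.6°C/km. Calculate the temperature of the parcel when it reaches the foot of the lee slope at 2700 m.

-6.36°C

From 700 m to 2300 m (dry): cools by 9.8 × 1.6 = 15.68°C, giving -6.28°C.
From 2300 m to 3500 m (saturated): cools by 6.6 × 1.2 = 7.92°C, giving -14.2°C.
From 3500 m to 2700 m (dry descent): warms by 9.8 × 0.8 = 7.84°C, giving -6.36°C.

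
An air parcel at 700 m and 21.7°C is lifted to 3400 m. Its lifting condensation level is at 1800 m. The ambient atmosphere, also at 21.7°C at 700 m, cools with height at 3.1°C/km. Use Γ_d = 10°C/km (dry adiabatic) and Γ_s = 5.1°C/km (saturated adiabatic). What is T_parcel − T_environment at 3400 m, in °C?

Parcel:
  700–1800 m, dry: Δz = 1.1 km ⇒ ΔT = -11°C; T = 10.7°C
  1800–3400 m, saturated: Δz = 1.6 km ⇒ ΔT = -8.16°C; T = 2.54°C
Environment:
  700–3400 m, environment: Δz = 2.7 km ⇒ ΔT = -8.37°C; T = 13.33°C
T_parcel − T_env = 2.54 − 13.33 = -10.79°C

-10.79°C (parcel cooler than environment)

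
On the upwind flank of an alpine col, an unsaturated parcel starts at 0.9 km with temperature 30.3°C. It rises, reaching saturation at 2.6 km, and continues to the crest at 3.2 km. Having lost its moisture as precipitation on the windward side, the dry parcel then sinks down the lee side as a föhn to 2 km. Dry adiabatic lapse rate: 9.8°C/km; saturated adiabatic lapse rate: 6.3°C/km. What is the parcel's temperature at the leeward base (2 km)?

900 → 2600 m (dry, 9.8°C/km): ΔT = -9.8 × 1.7 = -16.66°C → T = 13.64°C
2600 → 3200 m (saturated, 6.3°C/km): ΔT = -6.3 × 0.6 = -3.78°C → T = 9.86°C
3200 → 2000 m (dry descent, 9.8°C/km): ΔT = +9.8 × 1.2 = +11.76°C → T = 21.62°C

21.62°C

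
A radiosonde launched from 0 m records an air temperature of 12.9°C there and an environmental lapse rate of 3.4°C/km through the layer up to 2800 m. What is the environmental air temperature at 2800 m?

0–2800 m, environmental: Δz = 2.8 km ⇒ ΔT = -9.52°C; T = 3.38°C

3.38°C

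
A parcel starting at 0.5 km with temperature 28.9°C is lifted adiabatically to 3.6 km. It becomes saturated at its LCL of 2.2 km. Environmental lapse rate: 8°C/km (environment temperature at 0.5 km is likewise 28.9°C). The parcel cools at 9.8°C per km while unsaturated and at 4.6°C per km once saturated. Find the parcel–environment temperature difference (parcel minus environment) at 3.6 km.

+1.7°C (parcel warmer than environment)

Parcel:
  500 → 2200 m (dry, 9.8°C/km): ΔT = -9.8 × 1.7 = -16.66°C → T = 12.24°C
  2200 → 3600 m (saturated, 4.6°C/km): ΔT = -4.6 × 1.4 = -6.44°C → T = 5.8°C
Environment:
  500 → 3600 m (environment, 8°C/km): ΔT = -8 × 3.1 = -24.8°C → T = 4.1°C
T_parcel − T_env = 5.8 − 4.1 = +1.7°C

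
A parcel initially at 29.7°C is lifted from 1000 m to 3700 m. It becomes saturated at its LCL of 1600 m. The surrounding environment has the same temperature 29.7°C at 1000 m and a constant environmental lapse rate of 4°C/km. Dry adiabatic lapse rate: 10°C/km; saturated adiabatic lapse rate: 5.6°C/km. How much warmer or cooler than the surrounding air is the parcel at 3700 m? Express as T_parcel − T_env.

Parcel:
  From 1000 m to 1600 m (dry): cools by 10 × 0.6 = 6°C, giving 23.7°C.
  From 1600 m to 3700 m (saturated): cools by 5.6 × 2.1 = 11.76°C, giving 11.94°C.
Environment:
  From 1000 m to 3700 m (environment): cools by 4 × 2.7 = 10.8°C, giving 18.9°C.
T_parcel − T_env = 11.94 − 18.9 = -6.96°C

-6.96°C (parcel cooler than environment)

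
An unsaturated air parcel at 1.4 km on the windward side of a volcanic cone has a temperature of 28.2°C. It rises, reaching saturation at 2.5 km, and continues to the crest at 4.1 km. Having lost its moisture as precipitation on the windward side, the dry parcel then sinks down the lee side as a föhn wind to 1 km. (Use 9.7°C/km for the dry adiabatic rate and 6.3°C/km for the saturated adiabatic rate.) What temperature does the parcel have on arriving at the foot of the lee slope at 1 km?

37.52°C

Dry to 2500 m: -9.7 × 1.1 km = -10.67°C, so T = 17.53°C.
Saturated to 4100 m: -6.3 × 1.6 km = -10.08°C, so T = 7.45°C.
Dry descent to 1000 m: +9.7 × 3.1 km = +30.07°C, so T = 37.52°C.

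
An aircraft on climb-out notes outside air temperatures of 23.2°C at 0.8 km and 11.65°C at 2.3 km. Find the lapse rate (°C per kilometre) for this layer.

Γ = −ΔT/Δz = (23.2 − 11.65) / (2300 − 800) m
  = 11.55°C / 1.5 km = 7.7°C/km

7.7°C/km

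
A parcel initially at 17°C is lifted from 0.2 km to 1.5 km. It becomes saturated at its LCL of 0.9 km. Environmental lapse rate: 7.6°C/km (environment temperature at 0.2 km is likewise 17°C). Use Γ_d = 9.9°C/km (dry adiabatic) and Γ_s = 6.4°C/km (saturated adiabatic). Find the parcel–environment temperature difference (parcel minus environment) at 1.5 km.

Parcel:
  200–900 m, dry: Δz = 0.7 km ⇒ ΔT = -6.93°C; T = 10.07°C
  900–1500 m, saturated: Δz = 0.6 km ⇒ ΔT = -3.84°C; T = 6.23°C
Environment:
  200–1500 m, environment: Δz = 1.3 km ⇒ ΔT = -9.88°C; T = 7.12°C
T_parcel − T_env = 6.23 − 7.12 = -0.89°C

-0.89°C (parcel cooler than environment)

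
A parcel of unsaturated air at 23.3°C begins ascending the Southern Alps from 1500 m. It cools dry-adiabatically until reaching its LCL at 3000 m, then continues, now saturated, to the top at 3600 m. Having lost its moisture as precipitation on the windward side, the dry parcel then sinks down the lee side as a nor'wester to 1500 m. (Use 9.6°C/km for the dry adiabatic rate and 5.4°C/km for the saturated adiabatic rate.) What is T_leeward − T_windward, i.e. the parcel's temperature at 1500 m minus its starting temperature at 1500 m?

1500–3000 m, dry: Δz = 1.5 km ⇒ ΔT = -14.4°C; T = 8.9°C
3000–3600 m, saturated: Δz = 0.6 km ⇒ ΔT = -3.24°C; T = 5.66°C
3600–1500 m, dry descent: Δz = 2.1 km ⇒ ΔT = +20.16°C; T = 25.82°C
Net change vs windward start: 25.82 − 23.3 = +2.52°C

+2.52°C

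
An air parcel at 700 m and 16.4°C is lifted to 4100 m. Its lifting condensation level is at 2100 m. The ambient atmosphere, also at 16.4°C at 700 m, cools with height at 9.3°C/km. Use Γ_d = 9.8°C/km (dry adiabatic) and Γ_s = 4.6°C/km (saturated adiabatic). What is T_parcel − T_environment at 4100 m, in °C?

Parcel:
  700–2100 m, dry: Δz = 1.4 km ⇒ ΔT = -13.72°C; T = 2.68°C
  2100–4100 m, saturated: Δz = 2 km ⇒ ΔT = -9.2°C; T = -6.52°C
Environment:
  700–4100 m, environment: Δz = 3.4 km ⇒ ΔT = -31.62°C; T = -15.22°C
T_parcel − T_env = -6.52 − (-15.22) = +8.7°C

+8.7°C (parcel warmer than environment)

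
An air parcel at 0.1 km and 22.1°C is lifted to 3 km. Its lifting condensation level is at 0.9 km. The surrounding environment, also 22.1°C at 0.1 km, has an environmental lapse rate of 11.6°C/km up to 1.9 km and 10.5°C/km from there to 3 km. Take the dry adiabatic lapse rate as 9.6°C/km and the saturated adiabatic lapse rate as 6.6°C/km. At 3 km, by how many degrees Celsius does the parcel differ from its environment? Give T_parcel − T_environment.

+10.89°C (parcel warmer than environment)

Parcel:
  100–900 m, dry: Δz = 0.8 km ⇒ ΔT = -7.68°C; T = 14.42°C
  900–3000 m, saturated: Δz = 2.1 km ⇒ ΔT = -13.86°C; T = 0.56°C
Environment:
  100–1900 m, environment, lower layer: Δz = 1.8 km ⇒ ΔT = -20.88°C; T = 1.22°C
  1900–3000 m, environment, upper layer: Δz = 1.1 km ⇒ ΔT = -11.55°C; T = -10.33°C
T_parcel − T_env = 0.56 − (-10.33) = +10.89°C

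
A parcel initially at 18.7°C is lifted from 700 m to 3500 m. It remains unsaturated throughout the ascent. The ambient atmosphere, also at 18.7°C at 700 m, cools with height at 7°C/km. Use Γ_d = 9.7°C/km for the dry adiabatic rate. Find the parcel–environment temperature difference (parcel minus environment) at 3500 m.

-7.56°C (parcel cooler than environment)

Parcel:
  Dry to 3500 m: -9.7 × 2.8 km = -27.16°C, so T = -8.46°C.
Environment:
  Environment to 3500 m: -7 × 2.8 km = -19.6°C, so T = -0.9°C.
T_parcel − T_env = -8.46 − (-0.9) = -7.56°C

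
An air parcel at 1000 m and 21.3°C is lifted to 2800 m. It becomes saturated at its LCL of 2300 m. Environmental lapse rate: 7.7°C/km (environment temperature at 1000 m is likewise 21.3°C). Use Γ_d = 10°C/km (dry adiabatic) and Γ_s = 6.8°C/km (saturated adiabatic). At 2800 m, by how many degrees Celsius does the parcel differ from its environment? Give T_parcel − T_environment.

-2.54°C (parcel cooler than environment)

Parcel:
  1000 → 2300 m (dry, 10°C/km): ΔT = -10 × 1.3 = -13°C → T = 8.3°C
  2300 → 2800 m (saturated, 6.8°C/km): ΔT = -6.8 × 0.5 = -3.4°C → T = 4.9°C
Environment:
  1000 → 2800 m (environment, 7.7°C/km): ΔT = -7.7 × 1.8 = -13.86°C → T = 7.44°C
T_parcel − T_env = 4.9 − 7.44 = -2.54°C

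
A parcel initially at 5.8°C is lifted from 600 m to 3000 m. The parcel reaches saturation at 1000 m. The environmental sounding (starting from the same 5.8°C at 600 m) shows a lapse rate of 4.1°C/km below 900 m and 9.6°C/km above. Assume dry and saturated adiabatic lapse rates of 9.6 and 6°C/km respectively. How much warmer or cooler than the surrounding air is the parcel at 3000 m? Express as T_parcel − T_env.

Parcel:
  From 600 m to 1000 m (dry): cools by 9.6 × 0.4 = 3.84°C, giving 1.96°C.
  From 1000 m to 3000 m (saturated): cools by 6 × 2 = 12°C, giving -10.04°C.
Environment:
  From 600 m to 900 m (environment, lower layer): cools by 4.1 × 0.3 = 1.23°C, giving 4.57°C.
  From 900 m to 3000 m (environment, upper layer): cools by 9.6 × 2.1 = 20.16°C, giving -15.59°C.
T_parcel − T_env = -10.04 − (-15.59) = +5.55°C

+5.55°C (parcel warmer than environment)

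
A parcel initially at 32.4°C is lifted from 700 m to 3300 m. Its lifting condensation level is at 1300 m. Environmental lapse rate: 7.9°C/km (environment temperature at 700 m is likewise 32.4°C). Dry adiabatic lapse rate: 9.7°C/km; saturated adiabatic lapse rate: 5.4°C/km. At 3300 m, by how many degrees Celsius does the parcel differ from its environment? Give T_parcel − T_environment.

Parcel:
  700 → 1300 m (dry, 9.7°C/km): ΔT = -9.7 × 0.6 = -5.82°C → T = 26.58°C
  1300 → 3300 m (saturated, 5.4°C/km): ΔT = -5.4 × 2 = -10.8°C → T = 15.78°C
Environment:
  700 → 3300 m (environment, 7.9°C/km): ΔT = -7.9 × 2.6 = -20.54°C → T = 11.86°C
T_parcel − T_env = 15.78 − 11.86 = +3.92°C

+3.92°C (parcel warmer than environment)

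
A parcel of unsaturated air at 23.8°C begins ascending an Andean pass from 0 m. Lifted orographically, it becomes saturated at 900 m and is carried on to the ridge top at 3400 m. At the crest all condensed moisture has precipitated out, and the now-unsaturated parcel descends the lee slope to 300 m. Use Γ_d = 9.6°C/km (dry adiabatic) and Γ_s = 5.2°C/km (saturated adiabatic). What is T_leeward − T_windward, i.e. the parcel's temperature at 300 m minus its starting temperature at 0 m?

0–900 m, dry: Δz = 0.9 km ⇒ ΔT = -8.64°C; T = 15.16°C
900–3400 m, saturated: Δz = 2.5 km ⇒ ΔT = -13°C; T = 2.16°C
3400–300 m, dry descent: Δz = 3.1 km ⇒ ΔT = +29.76°C; T = 31.92°C
Net change vs windward start: 31.92 − 23.8 = +8.12°C

+8.12°C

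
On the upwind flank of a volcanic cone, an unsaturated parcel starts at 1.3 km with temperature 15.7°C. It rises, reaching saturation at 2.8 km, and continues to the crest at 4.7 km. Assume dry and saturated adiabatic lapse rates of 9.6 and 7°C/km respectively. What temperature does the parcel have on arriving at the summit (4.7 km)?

Dry to 2800 m: -9.6 × 1.5 km = -14.4°C, so T = 1.3°C.
Saturated to 4700 m: -7 × 1.9 km = -13.3°C, so T = -12°C.

-12°C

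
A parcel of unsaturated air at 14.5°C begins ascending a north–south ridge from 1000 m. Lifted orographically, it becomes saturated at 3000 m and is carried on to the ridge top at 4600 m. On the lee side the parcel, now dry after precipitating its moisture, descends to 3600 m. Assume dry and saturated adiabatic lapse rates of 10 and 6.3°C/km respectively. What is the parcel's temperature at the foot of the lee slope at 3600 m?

1000 → 3000 m (dry, 10°C/km): ΔT = -10 × 2 = -20°C → T = -5.5°C
3000 → 4600 m (saturated, 6.3°C/km): ΔT = -6.3 × 1.6 = -10.08°C → T = -15.58°C
4600 → 3600 m (dry descent, 10°C/km): ΔT = +10 × 1 = +10°C → T = -5.58°C

-5.58°C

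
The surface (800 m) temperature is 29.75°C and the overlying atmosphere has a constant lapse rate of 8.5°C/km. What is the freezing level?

Height above start = (29.75 − 0) / 8.5 = 3.5 km
Altitude = 800 m + 3500 m = 4300 m

4300 m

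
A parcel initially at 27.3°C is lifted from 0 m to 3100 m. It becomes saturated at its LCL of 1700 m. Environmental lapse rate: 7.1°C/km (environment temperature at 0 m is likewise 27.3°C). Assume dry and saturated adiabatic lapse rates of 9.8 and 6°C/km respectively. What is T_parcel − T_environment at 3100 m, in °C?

-3.05°C (parcel cooler than environment)

Parcel:
  0–1700 m, dry: Δz = 1.7 km ⇒ ΔT = -16.66°C; T = 10.64°C
  1700–3100 m, saturated: Δz = 1.4 km ⇒ ΔT = -8.4°C; T = 2.24°C
Environment:
  0–3100 m, environment: Δz = 3.1 km ⇒ ΔT = -22.01°C; T = 5.29°C
T_parcel − T_env = 2.24 − 5.29 = -3.05°C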